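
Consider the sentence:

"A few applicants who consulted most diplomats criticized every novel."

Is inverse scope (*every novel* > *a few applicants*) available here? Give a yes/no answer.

The relative clause *who consulted most diplomats* modifies *a few applicants*, but *every novel* is not inside that relative clause — it is an argument of the matrix verb.
QR within a single clause is free, so the lower quantifier may take scope over the higher one.

Yes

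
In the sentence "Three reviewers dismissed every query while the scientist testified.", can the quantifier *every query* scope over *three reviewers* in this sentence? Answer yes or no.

Neither queried DP is inside the adjunct, so the adjunct-island constraint does not apply.
No island intervenes, so both surface and inverse scope are derivable.
Both orderings are possible: *three reviewers* > *every query* and *every query* > *three reviewers*.

Yes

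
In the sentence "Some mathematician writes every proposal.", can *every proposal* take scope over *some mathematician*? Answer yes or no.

*every proposal* is the matrix object and *some mathematician* the matrix subject; the two are clausemates.
Since no island is crossed, the inverse ordering is licensed alongside surface scope.
So *every proposal* > *some mathematician* is among the available readings.

Yes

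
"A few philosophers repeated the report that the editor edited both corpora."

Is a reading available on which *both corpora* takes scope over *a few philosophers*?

No

The target quantifier *both corpora* is part of the complex NP *the report that the editor edited both corpora*.
Since the clause is the complement of a nominal head, the CNPC blocks scope extraction.
So the wide-scope reading for *both corpora* is blocked.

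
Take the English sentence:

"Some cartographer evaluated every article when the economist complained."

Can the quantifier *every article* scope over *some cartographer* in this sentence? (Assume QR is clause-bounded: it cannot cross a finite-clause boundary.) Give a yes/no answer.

Yes

The adjunct clause does not contain *every article*, which is the matrix object.
Clause-internal QR can adjoin the lower DP above the subject, yielding the inverse reading.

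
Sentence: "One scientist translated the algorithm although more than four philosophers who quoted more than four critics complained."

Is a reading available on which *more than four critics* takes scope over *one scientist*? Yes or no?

The target quantifier *more than four critics* is part of the relative clause *who quoted more than four critics*, which is itself inside the adjunct *although more than four philosophers who quoted more than four critics complained*.
Both the relative clause and the enclosing adjunct are scope islands; QR cannot cross either.
There is no licit LF on which *more than four critics* c-commands *one scientist*.

No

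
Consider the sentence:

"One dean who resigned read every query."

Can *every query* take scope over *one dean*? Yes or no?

Yes

The RC *who resigned* is an island, but *every query* is not inside it — it is the matrix object, a clausemate of *one dean*.
Clause-internal QR can adjoin the lower DP above the subject, yielding the inverse reading.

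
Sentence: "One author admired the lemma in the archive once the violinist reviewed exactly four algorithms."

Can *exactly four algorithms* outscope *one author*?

Structurally, *exactly four algorithms* is inside the adjunct clause *once the violinist reviewed exactly four algorithms*.
Adjuncts are opaque for quantifier raising; a quantifier in an adjunct stays inside it.
So the wide-scope reading for *exactly four algorithms* is blocked.

No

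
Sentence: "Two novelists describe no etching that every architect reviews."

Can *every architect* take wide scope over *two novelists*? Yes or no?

No

*every architect* sits inside the relative clause *that every architect reviews* modifying *no etching*.
The relative clause forms an island for QR, so the quantifier is confined to the head noun's restrictor.
So *every architect* cannot raise to a position above *two novelists*.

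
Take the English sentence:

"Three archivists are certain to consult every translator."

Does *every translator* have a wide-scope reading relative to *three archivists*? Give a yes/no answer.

*every translator* is inside a raising infinitive, which is transparent to QR (no CP barrier), so it behaves as a matrix argument.
With no island boundary between them, the object can take inverse scope over the subject via ordinary QR within the clause.

Yes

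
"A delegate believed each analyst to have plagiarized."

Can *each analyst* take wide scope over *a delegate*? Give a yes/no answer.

The ECM infinitive is scope-transparent — *each analyst* is free to raise above *a delegate*.
Ordinary QR to a clause-peripheral position gives the wide-scope LF for the lower DP.

Yes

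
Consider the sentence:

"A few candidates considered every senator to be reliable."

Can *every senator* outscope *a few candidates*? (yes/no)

This is an ECM construction: *every senator* is the infinitival subject, Case-marked by the matrix verb, and the infinitive is transparent for QR.
Since no island is crossed, the inverse ordering is licensed alongside surface scope.

Yes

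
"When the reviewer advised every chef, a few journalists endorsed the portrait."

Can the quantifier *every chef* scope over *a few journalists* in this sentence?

No

*every chef* occurs within the adjunct clause *when the reviewer advised every chef*.
Since the clause is an adjunct (not a complement), the Adjunct Condition blocks QR across its edge.
The ordering *every chef* > *a few journalists* is therefore underivable.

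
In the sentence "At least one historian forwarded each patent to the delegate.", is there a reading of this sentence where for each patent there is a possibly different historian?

Yes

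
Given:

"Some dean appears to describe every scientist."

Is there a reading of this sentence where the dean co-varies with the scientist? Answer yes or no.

This is the *every scientist* > *some dean* reading.
*every scientist* is inside a raising infinitive, which is transparent to QR (no CP barrier), so it behaves as a matrix argument.
With no island boundary between them, the object can take inverse scope over the subject via ordinary QR within the clause.

Yes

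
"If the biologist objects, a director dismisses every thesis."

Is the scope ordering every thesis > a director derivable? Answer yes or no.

The adjunct island is irrelevant here — *every thesis* and *a director* are both in the matrix clause.
Nothing blocks QR of the lower DP to a position above the higher one, so inverse scope is available.

Yes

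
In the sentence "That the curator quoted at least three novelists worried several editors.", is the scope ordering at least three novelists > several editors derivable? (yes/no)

No

The DP *at least three novelists* is contained in the sentential subject *that the curator quoted at least three novelists*.
The Sentential Subject Constraint rules out raising the quantifier out of the that-clause subject.
*at least three novelists* > *several editors* would require crossing that boundary, which is illicit.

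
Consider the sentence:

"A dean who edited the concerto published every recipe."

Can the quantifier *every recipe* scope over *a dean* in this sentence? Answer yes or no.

The relative clause *who edited the concerto* modifies *a dean*, but *every recipe* is not inside that relative clause — it is an argument of the matrix verb.
QR within a single clause is free, so the lower quantifier may take scope over the higher one.

Yes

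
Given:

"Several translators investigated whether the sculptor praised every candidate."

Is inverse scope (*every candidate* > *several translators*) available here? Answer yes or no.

*every candidate* occurs within the embedded question *whether the sculptor praised every candidate*.
An indirect question is a wh-island; the filled [Spec,CP] blocks QR across the CP edge.
So *every candidate* cannot raise to a position above *several translators*.

No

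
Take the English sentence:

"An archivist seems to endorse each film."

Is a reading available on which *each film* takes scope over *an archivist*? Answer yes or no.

Yes

Raising constructions are monoclausal for scope purposes; *each film* is not separated from *an archivist* by any island.
Nothing blocks QR of the lower DP to a position above the higher one, so inverse scope is available.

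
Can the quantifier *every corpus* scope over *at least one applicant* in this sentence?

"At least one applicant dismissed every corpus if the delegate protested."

*every corpus* is a matrix argument; the adjunct is an island but the target quantifier is outside it.
No island intervenes, so both surface and inverse scope are derivable.

Yes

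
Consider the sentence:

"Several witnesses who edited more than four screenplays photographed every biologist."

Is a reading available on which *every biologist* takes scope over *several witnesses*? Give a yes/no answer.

The RC *who edited more than four screenplays* is an island, but *every biologist* is not inside it — it is the matrix object, a clausemate of *several witnesses*.
Ordinary QR to a clause-peripheral position gives the wide-scope LF for the lower DP.
Both orderings are possible: *several witnesses* > *every biologist* and *every biologist* > *several witnesses*.

Yes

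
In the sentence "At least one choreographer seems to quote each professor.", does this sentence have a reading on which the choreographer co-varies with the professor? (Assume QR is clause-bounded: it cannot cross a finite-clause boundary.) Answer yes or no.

Yes

The paraphrase describes the scope ordering *each professor* > *at least one choreographer*.
The matrix predicate is a raising verb, whose infinitival complement is not a scope island — *each professor* can QR into the matrix clause.
Nothing blocks QR of the lower DP to a position above the higher one, so inverse scope is available.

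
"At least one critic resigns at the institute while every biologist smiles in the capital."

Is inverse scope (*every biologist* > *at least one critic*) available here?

*every biologist* is embedded in the adjunct clause *while every biologist smiles in the capital*.
Since the clause is an adjunct (not a complement), the Adjunct Condition blocks QR across its edge.
*every biologist* > *at least one critic* would require crossing that boundary, which is illicit.
(Only the surface reading survives: one fixed critic with respect to all the relevant biologists.)

No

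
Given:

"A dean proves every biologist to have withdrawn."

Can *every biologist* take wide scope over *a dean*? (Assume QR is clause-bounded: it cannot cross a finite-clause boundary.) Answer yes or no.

Yes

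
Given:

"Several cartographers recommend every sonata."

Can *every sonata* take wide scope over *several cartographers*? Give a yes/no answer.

Yes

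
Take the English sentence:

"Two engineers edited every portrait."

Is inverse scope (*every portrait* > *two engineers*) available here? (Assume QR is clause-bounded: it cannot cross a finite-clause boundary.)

*two engineers* and *every portrait* are co-arguments of the matrix verb, with nothing but a clause-internal boundary between them.
No island intervenes, so both surface and inverse scope are derivable.
The sentence is scopally ambiguous between *two engineers* > *every portrait* and *every portrait* > *two engineers*.

Yes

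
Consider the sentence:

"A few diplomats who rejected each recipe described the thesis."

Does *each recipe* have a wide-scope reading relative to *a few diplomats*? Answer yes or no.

No

*each recipe* occurs within the relative clause *who rejected each recipe*.
The relative clause forms an island for QR, so the quantifier is confined to the head noun's restrictor.
Hence only narrow scope for *each recipe* (under *a few diplomats*) survives.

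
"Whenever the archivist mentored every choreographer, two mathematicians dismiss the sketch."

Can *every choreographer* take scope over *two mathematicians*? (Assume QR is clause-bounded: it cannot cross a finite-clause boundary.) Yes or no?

No

*every choreographer* sits inside the adjunct clause *whenever the archivist mentored every choreographer*.
Scope out of an adjunct clause is unavailable: QR respects the adjunct-island constraint.
There is no licit LF on which *every choreographer* c-commands *two mathematicians*.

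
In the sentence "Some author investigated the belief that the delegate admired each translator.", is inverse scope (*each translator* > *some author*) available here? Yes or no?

The target quantifier *each translator* is part of the complex NP *the belief that the delegate admired each translator*.
The complex NP is opaque for QR — the quantifier is frozen inside the noun's complement.
Hence only narrow scope for *each translator* (under *some author*) survives.
(Only the surface reading survives: one fixed author with respect to all the relevant translators.)

No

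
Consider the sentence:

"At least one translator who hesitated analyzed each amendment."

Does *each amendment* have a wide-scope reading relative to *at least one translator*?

Although the sentence contains a relative clause (*who hesitated*), *each amendment* is outside it, in the matrix VP.
Ordinary QR to a clause-peripheral position gives the wide-scope LF for the lower DP.

Yes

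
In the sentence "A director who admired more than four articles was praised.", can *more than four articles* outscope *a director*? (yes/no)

No

*more than four articles* sits inside the relative clause *who admired more than four articles*.
The relative clause forms an island for QR, so the quantifier is confined to the head noun's restrictor.
Hence only narrow scope for *more than four articles* (under *a director*) survives.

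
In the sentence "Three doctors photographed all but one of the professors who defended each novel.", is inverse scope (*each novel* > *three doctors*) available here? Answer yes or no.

No

The DP *each novel* is contained in the relative clause *who defended each novel* modifying *all but one of the professors*.
Relative clauses block scope extraction: QR cannot target a position outside the modified NP.
So *each novel* cannot raise high enough to outscope *three doctors*; only the surface ordering *three doctors* > *each novel* is available.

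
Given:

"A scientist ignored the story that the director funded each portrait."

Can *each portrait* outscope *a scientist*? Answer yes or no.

*each portrait* is embedded in the complex NP *the story that the director funded each portrait*.
Since the clause is the complement of a nominal head, the CNPC blocks scope extraction.
There is no licit LF on which *each portrait* c-commands *a scientist*.
(Only the surface reading survives: one fixed scientist with respect to all the relevant portraits.)

No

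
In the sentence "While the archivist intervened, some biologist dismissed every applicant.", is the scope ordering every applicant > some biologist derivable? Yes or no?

The adjunct clause does not contain *every applicant*, which is the matrix object.
Nothing blocks QR of the lower DP to a position above the higher one, so inverse scope is available.

Yes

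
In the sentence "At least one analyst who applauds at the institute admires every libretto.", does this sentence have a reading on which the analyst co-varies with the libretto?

Yes

The described interpretation is the *every libretto* > *at least one analyst* scoping.
Although the sentence contains a relative clause (*who applauds at the institute*), *every libretto* is outside it, in the matrix VP.
Clause-internal QR can adjoin the lower DP above the subject, yielding the inverse reading.
Both orderings are possible: *at least one analyst* > *every libretto* and *every libretto* > *at least one analyst*.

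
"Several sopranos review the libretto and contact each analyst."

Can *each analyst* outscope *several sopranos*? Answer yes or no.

No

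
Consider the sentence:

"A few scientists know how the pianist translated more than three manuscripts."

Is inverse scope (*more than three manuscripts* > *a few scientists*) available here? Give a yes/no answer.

No

The DP *more than three manuscripts* is contained in the embedded question *how the pianist translated more than three manuscripts*.
Embedded wh-clauses are opaque for QR, so the quantifier stays inside the question.
The inverse ordering *more than three manuscripts* > *a few scientists* is therefore underivable.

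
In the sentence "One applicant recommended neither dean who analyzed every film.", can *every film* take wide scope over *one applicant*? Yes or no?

No

The DP *every film* is contained in the relative clause *who analyzed every film* modifying *neither dean*.
The relative clause forms an island for QR, so the quantifier is confined to the head noun's restrictor.
So the wide-scope reading for *every film* is blocked.
(Only the surface reading survives: one fixed applicant with respect to all the relevant films.)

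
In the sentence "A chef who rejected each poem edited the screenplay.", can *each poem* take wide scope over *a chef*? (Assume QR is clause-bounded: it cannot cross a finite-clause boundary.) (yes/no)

No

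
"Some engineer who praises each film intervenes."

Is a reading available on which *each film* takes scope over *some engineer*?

No

Structurally, *each film* is inside the relative clause *who praises each film*.
Quantifiers inside a relative clause are trapped there; the RC boundary blocks QR.
So *each film* cannot raise to a position above *some engineer*.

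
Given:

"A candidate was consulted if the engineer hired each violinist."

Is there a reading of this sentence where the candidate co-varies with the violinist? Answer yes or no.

No

The described interpretation is the *each violinist* > *a candidate* scoping.
Structurally, *each violinist* is inside the adjunct clause *if the engineer hired each violinist*.
Scope out of an adjunct clause is unavailable: QR respects the adjunct-island constraint.
*each violinist* > *a candidate* would require crossing that boundary, which is illicit.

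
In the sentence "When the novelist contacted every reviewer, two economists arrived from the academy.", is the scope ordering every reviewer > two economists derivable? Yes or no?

No

*every reviewer* occurs within the adjunct clause *when the novelist contacted every reviewer*.
The adjunct-island constraint bars QR out of an adverbial clause.
There is no licit LF on which *every reviewer* c-commands *two economists*.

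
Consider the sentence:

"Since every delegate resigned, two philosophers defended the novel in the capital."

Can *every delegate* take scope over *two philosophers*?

No

The target quantifier *every delegate* is part of the adjunct clause *since every delegate resigned*.
Adjunct clauses are scope islands: a quantifier inside an adjunct cannot raise into the matrix clause.
So the wide-scope reading for *every delegate* is blocked.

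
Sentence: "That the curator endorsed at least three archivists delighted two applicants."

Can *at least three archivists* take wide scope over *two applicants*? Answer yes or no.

No

The target quantifier *at least three archivists* is part of the sentential subject *that the curator endorsed at least three archivists*.
Subjects — clausal subjects included — are islands for extraction, and QR is no exception.
*at least three archivists* is confined to the island and cannot take scope over *two applicants*.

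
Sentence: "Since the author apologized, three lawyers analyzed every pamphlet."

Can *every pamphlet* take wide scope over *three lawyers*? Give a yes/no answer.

Yes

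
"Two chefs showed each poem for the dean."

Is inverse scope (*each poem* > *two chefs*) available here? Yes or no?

Yes

*two chefs* and *each poem* are co-arguments of the matrix verb, with nothing but a clause-internal boundary between them.
Since no island is crossed, the inverse ordering is licensed alongside surface scope.
So *each poem* > *two chefs* is among the available readings.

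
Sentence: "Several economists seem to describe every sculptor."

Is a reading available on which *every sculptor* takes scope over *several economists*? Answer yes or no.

Yes

*every sculptor* is inside a raising infinitive, which is transparent to QR (no CP barrier), so it behaves as a matrix argument.
With no island boundary between them, the object can take inverse scope over the subject via ordinary QR within the clause.
The sentence is scopally ambiguous between *several economists* > *every sculptor* and *every sculptor* > *several economists*.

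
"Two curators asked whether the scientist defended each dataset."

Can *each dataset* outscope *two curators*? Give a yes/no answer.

*each dataset* occurs within the embedded question *whether the scientist defended each dataset*.
Embedded wh-clauses are opaque for QR, so the quantifier stays inside the question.
Hence only narrow scope for *each dataset* (under *two curators*) survives.

No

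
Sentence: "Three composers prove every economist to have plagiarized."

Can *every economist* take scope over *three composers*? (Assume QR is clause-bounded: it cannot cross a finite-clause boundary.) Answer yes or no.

Yes

The ECM infinitive is scope-transparent — *every economist* is free to raise above *three composers*.
Nothing blocks QR of the lower DP to a position above the higher one, so inverse scope is available.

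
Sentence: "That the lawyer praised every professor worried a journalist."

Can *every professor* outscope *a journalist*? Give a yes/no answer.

No

*every professor* sits inside the sentential subject *that the lawyer praised every professor*.
Sentential subjects are islands: a quantifier inside the subject clause cannot raise over the matrix predicate.
The ordering *every professor* > *a journalist* is therefore underivable.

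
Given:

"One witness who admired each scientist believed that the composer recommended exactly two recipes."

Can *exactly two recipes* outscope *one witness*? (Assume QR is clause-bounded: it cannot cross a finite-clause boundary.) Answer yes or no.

No

The DP *exactly two recipes* is contained in the finite complement clause *that the composer recommended exactly two recipes*.
Finite CP is the ceiling for QR here, by assumption.
So the wide-scope reading for *exactly two recipes* is blocked.
(Only the surface reading survives: one fixed witness with respect to all the relevant recipes.)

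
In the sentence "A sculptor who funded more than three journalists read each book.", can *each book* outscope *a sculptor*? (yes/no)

Yes

The relative clause *who funded more than three journalists* modifies *a sculptor*, but *each book* is not inside that relative clause — it is an argument of the matrix verb.
QR within a single clause is free, so the lower quantifier may take scope over the higher one.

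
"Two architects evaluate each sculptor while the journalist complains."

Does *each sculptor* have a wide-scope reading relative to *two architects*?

Although there is an adjunct clause, *each sculptor* is in the main clause, not inside the adjunct.
With no island boundary between them, the object can take inverse scope over the subject via ordinary QR within the clause.

Yes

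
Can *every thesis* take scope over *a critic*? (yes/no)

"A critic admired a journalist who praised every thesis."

Structurally, *every thesis* is inside the relative clause *who praised every thesis* modifying *a journalist*.
A relative clause is a scope island — quantifier raising cannot cross its boundary.
*every thesis* > *a critic* would require crossing that boundary, which is illicit.

No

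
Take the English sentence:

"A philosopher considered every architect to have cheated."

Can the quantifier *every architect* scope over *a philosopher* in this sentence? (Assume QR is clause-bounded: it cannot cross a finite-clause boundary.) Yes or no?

Yes

*every architect* is an ECM subject; ECM complements are not islands, and the embedded quantifier may take matrix scope.
Ordinary QR to a clause-peripheral position gives the wide-scope LF for the lower DP.
Both orderings are possible: *a philosopher* > *every architect* and *every architect* > *a philosopher*.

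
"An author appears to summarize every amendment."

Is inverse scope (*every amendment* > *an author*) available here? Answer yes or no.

Raising constructions are monoclausal for scope purposes; *every amendment* is not separated from *an author* by any island.
Ordinary QR to a clause-peripheral position gives the wide-scope LF for the lower DP.
The sentence is scopally ambiguous between *an author* > *every amendment* and *every amendment* > *an author*.

Yes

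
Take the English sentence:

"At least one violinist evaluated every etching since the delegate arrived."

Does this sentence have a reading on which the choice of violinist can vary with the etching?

Yes

The paraphrase describes the scope ordering *every etching* > *at least one violinist*.
*every etching* is a matrix argument; the adjunct is an island but the target quantifier is outside it.
QR within a single clause is free, so the lower quantifier may take scope over the higher one.
So *every etching* > *at least one violinist* is among the available readings.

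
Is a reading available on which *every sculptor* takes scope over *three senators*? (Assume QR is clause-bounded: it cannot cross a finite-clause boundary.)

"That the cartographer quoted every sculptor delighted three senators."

No

The DP *every sculptor* is contained in the sentential subject *that the cartographer quoted every sculptor*.
Subjects — clausal subjects included — are islands for extraction, and QR is no exception.
*every sculptor* > *three senators* would require crossing that boundary, which is illicit.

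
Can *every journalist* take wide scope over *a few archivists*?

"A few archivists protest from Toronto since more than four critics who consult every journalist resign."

No

The DP *every journalist* is contained in the relative clause *who consult every journalist*, which is itself inside the adjunct *since more than four critics who consult every journalist resign*.
The quantifier would have to escape first the RC and then the adjunct — two independent island violations.
So *every journalist* cannot raise to a position above *a few archivists*.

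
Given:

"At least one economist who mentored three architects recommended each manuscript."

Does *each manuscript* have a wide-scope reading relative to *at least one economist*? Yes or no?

Yes

Although the sentence contains a relative clause (*who mentored three architects*), *each manuscript* is outside it, in the matrix VP.
No island intervenes, so both surface and inverse scope are derivable.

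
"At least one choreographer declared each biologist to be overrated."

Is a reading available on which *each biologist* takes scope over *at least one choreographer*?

ECM infinitives lack a CP barrier, so *each biologist* can QR over the matrix subject *at least one choreographer*.
Ordinary QR to a clause-peripheral position gives the wide-scope LF for the lower DP.
The sentence is scopally ambiguous between *at least one choreographer* > *each biologist* and *each biologist* > *at least one choreographer*.

Yes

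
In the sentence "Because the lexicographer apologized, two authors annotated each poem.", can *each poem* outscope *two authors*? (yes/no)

Yes

The adjunct island is irrelevant here — *each poem* and *two authors* are both in the matrix clause.
With no island boundary between them, the object can take inverse scope over the subject via ordinary QR within the clause.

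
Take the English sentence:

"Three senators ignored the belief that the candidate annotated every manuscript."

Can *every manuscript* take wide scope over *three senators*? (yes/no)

No

Structurally, *every manuscript* is inside the complex NP *the belief that the candidate annotated every manuscript*.
A that-clause complement to a noun is an island; QR cannot cross the NP boundary.
So *every manuscript* cannot raise to a position above *three senators*.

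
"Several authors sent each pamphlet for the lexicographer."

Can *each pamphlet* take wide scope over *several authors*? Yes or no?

Yes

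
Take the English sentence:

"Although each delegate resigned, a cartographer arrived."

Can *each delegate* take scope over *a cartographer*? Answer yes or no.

No

*each delegate* is embedded in the adjunct clause *although each delegate resigned*.
Adjunct clauses are scope islands: a quantifier inside an adjunct cannot raise into the matrix clause.
So the wide-scope reading for *each delegate* is blocked.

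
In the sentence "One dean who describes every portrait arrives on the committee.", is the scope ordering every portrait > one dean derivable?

The target quantifier *every portrait* is part of the relative clause *who describes every portrait*.
A relative clause is a scope island — quantifier raising cannot cross its boundary.
So the wide-scope reading for *every portrait* is blocked.

No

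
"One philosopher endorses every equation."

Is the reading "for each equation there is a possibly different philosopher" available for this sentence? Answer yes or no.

Yes

The described interpretation is the *every equation* > *one philosopher* scoping.
*every equation* and *one philosopher* are in the same minimal clause.
QR within a single clause is free, so the lower quantifier may take scope over the higher one.
Both orderings are possible: *one philosopher* > *every equation* and *every equation* > *one philosopher*.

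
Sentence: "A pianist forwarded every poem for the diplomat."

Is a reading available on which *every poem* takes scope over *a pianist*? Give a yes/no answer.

Yes

Both DPs are arguments of the same predicate; there is no clause or island boundary between them.
With no island boundary between them, the object can take inverse scope over the subject via ordinary QR within the clause.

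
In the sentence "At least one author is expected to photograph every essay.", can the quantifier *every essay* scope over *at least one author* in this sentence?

Yes

*every essay* is the object of the infinitival complement of a raising predicate; raising infinitives are transparent for QR, so the two DPs are in effect clausemates.
QR within a single clause is free, so the lower quantifier may take scope over the higher one.
So *every essay* > *at least one author* is among the available readings.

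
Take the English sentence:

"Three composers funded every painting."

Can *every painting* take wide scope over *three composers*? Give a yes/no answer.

Yes

*three composers* and *every painting* are co-arguments of the matrix verb, with nothing but a clause-internal boundary between them.
No island intervenes, so both surface and inverse scope are derivable.
So *every painting* > *three composers* is among the available readings.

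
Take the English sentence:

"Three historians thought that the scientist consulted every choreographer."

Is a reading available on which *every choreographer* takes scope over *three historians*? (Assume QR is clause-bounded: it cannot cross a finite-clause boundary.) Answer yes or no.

No

*every choreographer* is embedded in the finite complement clause *that the scientist consulted every choreographer*.
Given the clause-boundedness assumption, QR cannot cross the finite CP into the matrix.
So *every choreographer* cannot raise high enough to outscope *three historians*; only the surface ordering *three historians* > *every choreographer* is available.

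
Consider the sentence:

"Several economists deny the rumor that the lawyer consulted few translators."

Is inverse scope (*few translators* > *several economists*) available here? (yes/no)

No

*few translators* sits inside the complex NP *the rumor that the lawyer consulted few translators*.
The complex NP is opaque for QR — the quantifier is frozen inside the noun's complement.
The inverse ordering *few translators* > *several economists* is therefore underivable.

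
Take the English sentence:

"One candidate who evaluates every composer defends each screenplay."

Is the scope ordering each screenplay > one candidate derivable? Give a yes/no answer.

Yes

Although the sentence contains a relative clause (*who evaluates every composer*), *each screenplay* is outside it, in the matrix VP.
Since no island is crossed, the inverse ordering is licensed alongside surface scope.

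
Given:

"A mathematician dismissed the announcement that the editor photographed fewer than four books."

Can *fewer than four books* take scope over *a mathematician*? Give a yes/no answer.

The DP *fewer than four books* is contained in the complex NP *the announcement that the editor photographed fewer than four books*.
The complex NP is opaque for QR — the quantifier is frozen inside the noun's complement.
There is no licit LF on which *fewer than four books* c-commands *a mathematician*.
(Only the surface reading survives: one fixed mathematician with respect to all the relevant books.)

No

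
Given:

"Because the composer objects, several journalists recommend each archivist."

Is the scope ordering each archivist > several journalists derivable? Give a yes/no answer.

Yes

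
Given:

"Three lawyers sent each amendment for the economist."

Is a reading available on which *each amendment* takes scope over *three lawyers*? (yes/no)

Yes

*each amendment* is the matrix object and *three lawyers* the matrix subject; the two are clausemates.
Ordinary QR to a clause-peripheral position gives the wide-scope LF for the lower DP.
The sentence is scopally ambiguous between *three lawyers* > *each amendment* and *each amendment* > *three lawyers*.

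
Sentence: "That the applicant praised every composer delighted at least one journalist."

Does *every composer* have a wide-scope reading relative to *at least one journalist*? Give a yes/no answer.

The DP *every composer* is contained in the sentential subject *that the applicant praised every composer*.
Subjects — clausal subjects included — are islands for extraction, and QR is no exception.
*every composer* is confined to the island and cannot take scope over *at least one journalist*.

No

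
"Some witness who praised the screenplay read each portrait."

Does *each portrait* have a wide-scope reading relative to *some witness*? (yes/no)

Yes

The RC *who praised the screenplay* is an island, but *each portrait* is not inside it — it is the matrix object, a clausemate of *some witness*.
Clause-internal QR can adjoin the lower DP above the subject, yielding the inverse reading.
So *each portrait* > *some witness* is among the available readings.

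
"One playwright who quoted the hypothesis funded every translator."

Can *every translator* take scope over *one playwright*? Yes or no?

Yes

*every translator* sits in the matrix clause, not in the relative clause on *one playwright*.
Ordinary QR to a clause-peripheral position gives the wide-scope LF for the lower DP.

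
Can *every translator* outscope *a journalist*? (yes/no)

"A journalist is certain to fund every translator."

Infinitival complements of raising predicates do not block QR; *every translator* and *a journalist* are effectively clausemates.
With no island boundary between them, the object can take inverse scope over the subject via ordinary QR within the clause.
So *every translator* > *a journalist* is among the available readings.

Yes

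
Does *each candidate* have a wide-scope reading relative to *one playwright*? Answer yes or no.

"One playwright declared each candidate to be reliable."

Yes

ECM infinitives lack a CP barrier, so *each candidate* can QR over the matrix subject *one playwright*.
With no island boundary between them, the object can take inverse scope over the subject via ordinary QR within the clause.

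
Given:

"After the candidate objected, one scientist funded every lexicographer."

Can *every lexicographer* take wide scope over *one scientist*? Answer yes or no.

Yes

The adjunct island is irrelevant here — *every lexicographer* and *one scientist* are both in the matrix clause.
No island intervenes, so both surface and inverse scope are derivable.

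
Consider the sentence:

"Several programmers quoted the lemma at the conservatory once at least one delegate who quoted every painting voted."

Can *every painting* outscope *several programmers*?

*every painting* sits inside the relative clause *who quoted every painting*, which is itself inside the adjunct *once at least one delegate who quoted every painting voted*.
The quantifier would have to escape first the RC and then the adjunct — two independent island violations.
*every painting* is confined to the island and cannot take scope over *several programmers*.

No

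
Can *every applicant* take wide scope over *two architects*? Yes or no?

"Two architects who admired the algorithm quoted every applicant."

The RC *who admired the algorithm* is an island, but *every applicant* is not inside it — it is the matrix object, a clausemate of *two architects*.
Since no island is crossed, the inverse ordering is licensed alongside surface scope.

Yes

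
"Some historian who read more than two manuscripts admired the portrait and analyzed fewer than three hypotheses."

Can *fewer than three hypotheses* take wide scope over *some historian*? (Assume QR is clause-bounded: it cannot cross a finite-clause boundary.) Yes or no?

No

The target quantifier *fewer than three hypotheses* is part of one conjunct of the coordinate structure (*analyzed fewer than three hypotheses*).
QR out of a conjunct would have to apply non-ATB, which the CSC forbids.
So *fewer than three hypotheses* cannot raise high enough to outscope *some historian*; only the surface ordering *some historian* > *fewer than three hypotheses* is available.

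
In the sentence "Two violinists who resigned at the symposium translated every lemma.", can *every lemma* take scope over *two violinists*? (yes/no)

Yes

The RC *who resigned at the symposium* is an island, but *every lemma* is not inside it — it is the matrix object, a clausemate of *two violinists*.
Clause-internal QR can adjoin the lower DP above the subject, yielding the inverse reading.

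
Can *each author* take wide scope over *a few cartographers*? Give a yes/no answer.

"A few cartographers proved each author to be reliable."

*each author* is the subject of an ECM infinitive — the infinitival complement of an ECM verb is not a scope island, so *each author* can raise into the matrix clause.
With no island boundary between them, the object can take inverse scope over the subject via ordinary QR within the clause.

Yes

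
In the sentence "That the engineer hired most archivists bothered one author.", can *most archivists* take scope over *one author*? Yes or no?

No

The DP *most archivists* is contained in the sentential subject *that the engineer hired most archivists*.
Sentential subjects are islands: a quantifier inside the subject clause cannot raise over the matrix predicate.
So *most archivists* cannot raise to a position above *one author*.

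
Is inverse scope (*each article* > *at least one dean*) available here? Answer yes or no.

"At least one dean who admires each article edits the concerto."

Structurally, *each article* is inside the relative clause *who admires each article*.
Quantifiers inside a relative clause are trapped there; the RC boundary blocks QR.
So *each article* cannot raise high enough to outscope *at least one dean*; only the surface ordering *at least one dean* > *each article* is available.
(Only the surface reading survives: one fixed dean with respect to all the relevant articles.)

No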